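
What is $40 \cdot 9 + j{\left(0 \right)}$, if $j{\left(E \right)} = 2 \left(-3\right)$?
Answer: $354$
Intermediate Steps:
$j{\left(E \right)} = -6$
$40 \cdot 9 + j{\left(0 \right)} = 40 \cdot 9 - 6 = 360 - 6 = 354$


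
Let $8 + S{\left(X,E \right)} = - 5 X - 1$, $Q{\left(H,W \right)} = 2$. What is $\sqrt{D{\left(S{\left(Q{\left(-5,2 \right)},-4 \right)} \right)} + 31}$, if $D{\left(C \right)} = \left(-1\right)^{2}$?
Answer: $4 \sqrt{2} \approx 5.6569$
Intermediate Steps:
$S{\left(X,E \right)} = -9 - 5 X$ ($S{\left(X,E \right)} = -8 - \left(1 + 5 X\right) = -9 - 5 X$)
$D{\left(C \right)} = 1$
$\sqrt{D{\left(S{\left(Q{\left(-5,2 \right)},-4 \right)} \right)} + 31} = \sqrt{1 + 31} = \sqrt{32} = 4 \sqrt{2}$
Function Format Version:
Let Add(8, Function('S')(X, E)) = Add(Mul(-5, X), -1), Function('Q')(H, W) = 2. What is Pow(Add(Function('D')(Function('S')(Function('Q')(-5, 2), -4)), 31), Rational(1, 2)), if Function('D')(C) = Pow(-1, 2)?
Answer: Mul(4, Pow(2, Rational(1, 2))) ≈ 5.6569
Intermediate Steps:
Function('S')(X, E) = Add(-9, Mul(-5, X)) (Function('S')(X, E) = Add(-8, Add(Mul(-5, X), -1)) = Add(-8, Add(-1, Mul(-5, X))) = Add(-9, Mul(-5, X)))
Function('D')(C) = 1
Pow(Add(Function('D')(Function('S')(Function('Q')(-5, 2), -4)), 31), Rational(1, 2)) = Pow(Add(1, 31), Rational(1, 2)) = Pow(32, Rational(1, 2)) = Mul(4, Pow(2, Rational(1, 2)))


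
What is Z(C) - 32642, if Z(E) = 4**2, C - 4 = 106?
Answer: -32626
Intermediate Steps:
C = 110 (C = 4 + 106 = 110)
Z(E) = 16
Z(C) - 32642 = 16 - 32642 = -32626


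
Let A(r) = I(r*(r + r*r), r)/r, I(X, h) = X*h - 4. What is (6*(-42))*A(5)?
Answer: -187992/5 ≈ -37598.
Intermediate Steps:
I(X, h) = -4 + X*h
A(r) = (-4 + r**2*(r + r**2))/r (A(r) = (-4 + (r*(r + r*r))*r)/r = (-4 + (r*(r + r**2))*r)/r = (-4 + r**2*(r + r**2))/r)
(6*(-42))*A(5) = (6*(-42))*((-4 + 5**3*(1 + 5))/5) = -252*(-4 + 125*6)/5 = -252*(-4 + 750)/5 = -252*746/5 = -187992/5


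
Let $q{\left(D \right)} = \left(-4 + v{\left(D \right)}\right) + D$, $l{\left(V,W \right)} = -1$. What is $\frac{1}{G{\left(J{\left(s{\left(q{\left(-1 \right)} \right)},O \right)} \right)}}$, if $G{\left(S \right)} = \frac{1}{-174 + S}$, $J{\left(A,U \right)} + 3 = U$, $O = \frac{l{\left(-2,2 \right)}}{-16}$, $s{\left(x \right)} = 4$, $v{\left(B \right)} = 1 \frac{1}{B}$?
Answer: $- \frac{2831}{16} \approx -176.94$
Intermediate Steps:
$v{\left(B \right)} = \frac{1}{B}$
$q{\left(D \right)} = -4 + D + \frac{1}{D}$ ($q{\left(D \right)} = \left(-4 + \frac{1}{D}\right) + D = -4 + D + \frac{1}{D}$)
$O = \frac{1}{16}$ ($O = - \frac{1}{-16} = \left(-1\right) \left(- \frac{1}{16}\right) = \frac{1}{16} \approx 0.0625$)
$J{\left(A,U \right)} = -3 + U$
$\frac{1}{G{\left(J{\left(s{\left(q{\left(-1 \right)} \right)},O \right)} \right)}} = \frac{1}{\frac{1}{-174 + \left(-3 + \frac{1}{16}\right)}} = \frac{1}{\frac{1}{-174 - \frac{47}{16}}} = \frac{1}{\frac{1}{- \frac{2831}{16}}} = \frac{1}{- \frac{16}{2831}} = - \frac{2831}{16}$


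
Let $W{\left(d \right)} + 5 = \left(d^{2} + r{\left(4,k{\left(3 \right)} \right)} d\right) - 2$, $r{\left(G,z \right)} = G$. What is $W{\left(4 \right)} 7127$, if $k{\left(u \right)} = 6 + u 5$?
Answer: $178175$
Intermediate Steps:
$k{\left(u \right)} = 6 + 5 u$
$W{\left(d \right)} = -7 + d^{2} + 4 d$ ($W{\left(d \right)} = -5 - \left(2 - d^{2} - 4 d\right) = -5 + \left(-2 + d^{2} + 4 d\right) = -7 + d^{2} + 4 d$)
$W{\left(4 \right)} 7127 = \left(-7 + 4^{2} + 4 \cdot 4\right) 7127 = \left(-7 + 16 + 16\right) 7127 = 25 \cdot 7127 = 178175$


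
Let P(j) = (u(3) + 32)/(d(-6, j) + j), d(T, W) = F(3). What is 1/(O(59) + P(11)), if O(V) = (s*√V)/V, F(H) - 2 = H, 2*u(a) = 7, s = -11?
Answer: 134048/173515 + 11264*√59/173515 ≈ 1.2712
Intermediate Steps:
u(a) = 7/2 (u(a) = (½)*7 = 7/2)
F(H) = 2 + H
O(V) = -11/√V (O(V) = (-11*√V)/V = -11/√V)
d(T, W) = 5 (d(T, W) = 2 + 3 = 5)
P(j) = 71/(2*(5 + j)) (P(j) = (7/2 + 32)/(5 + j) = 71/(2*(5 + j)))
1/(O(59) + P(11)) = 1/(-11*√59/59 + 71/(2*(5 + 11))) = 1/(-11*√59/59 + (71/2)/16) = 1/(-11*√59/59 + (71/2)*(1/16)) = 1/(-11*√59/59 + 71/32) = 1/(71/32 - 11*√59/59)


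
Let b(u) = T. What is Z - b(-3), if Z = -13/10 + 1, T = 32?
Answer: -323/10 ≈ -32.300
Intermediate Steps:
b(u) = 32
Z = -3/10 (Z = (⅒)*(-13) + 1 = -13/10 + 1 = -3/10 ≈ -0.30000)
Z - b(-3) = -3/10 - 1*32 = -3/10 - 32 = -323/10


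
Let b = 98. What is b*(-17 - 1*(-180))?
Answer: 15974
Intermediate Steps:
b*(-17 - 1*(-180)) = 98*(-17 - 1*(-180)) = 98*(-17 + 180) = 98*163 = 15974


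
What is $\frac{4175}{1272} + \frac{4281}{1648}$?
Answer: $\frac{1540729}{262032} \approx 5.8799$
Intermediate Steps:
$\frac{4175}{1272} + \frac{4281}{1648} = \frac{1540729}{262032}$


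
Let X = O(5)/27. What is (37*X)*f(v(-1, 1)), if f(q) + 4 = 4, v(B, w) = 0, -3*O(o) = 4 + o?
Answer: 0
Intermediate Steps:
O(o) = -4/3 - o/3 (O(o) = -(4 + o)/3 = -4/3 - o/3)
X = -1/9 (X = (-4/3 - 1/3*5)/27 = (-4/3 - 5/3)*(1/27) = -3*1/27 = -1/9 ≈ -0.11111)
f(q) = 0 (f(q) = -4 + 4 = 0)
(37*X)*f(v(-1, 1)) = (37*(-1/9))*0 = -37/9*0 = 0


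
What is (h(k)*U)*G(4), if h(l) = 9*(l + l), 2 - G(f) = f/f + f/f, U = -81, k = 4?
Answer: 0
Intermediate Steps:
G(f) = 0 (G(f) = 2 - (f/f + f/f) = 2 - (1 + 1) = 2 - 1*2 = 2 - 2 = 0)
h(l) = 18*l (h(l) = 9*(2*l) = 18*l)
(h(k)*U)*G(4) = ((18*4)*(-81))*0 = (72*(-81))*0 = -5832*0 = 0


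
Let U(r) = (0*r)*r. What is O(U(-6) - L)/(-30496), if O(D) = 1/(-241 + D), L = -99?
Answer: 1/4330432 ≈ 2.3092e-7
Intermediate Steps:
U(r) = 0 (U(r) = 0*r = 0)
O(U(-6) - L)/(-30496) = 1/((-241 + (0 - 1*(-99)))*(-30496)) = -1/30496/(-241 + (0 + 99)) = -1/30496/(-241 + 99) = -1/30496/(-142) = -1/142*(-1/30496) = 1/4330432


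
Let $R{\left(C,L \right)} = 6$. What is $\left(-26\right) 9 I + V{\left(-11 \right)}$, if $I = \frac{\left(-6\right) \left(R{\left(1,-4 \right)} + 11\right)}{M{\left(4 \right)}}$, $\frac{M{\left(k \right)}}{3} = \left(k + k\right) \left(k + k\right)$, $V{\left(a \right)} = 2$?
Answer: $\frac{2021}{16} \approx 126.31$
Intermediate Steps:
$M{\left(k \right)} = 12 k^{2}$ ($M{\left(k \right)} = 3 \left(k + k\right) \left(k + k\right) = 3 \cdot 2 k 2 k = 3 \cdot 4 k^{2} = 12 k^{2}$)
$I = - \frac{17}{32}$ ($I = \frac{\left(-6\right) \left(6 + 11\right)}{12 \cdot 4^{2}} = \frac{\left(-6\right) 17}{12 \cdot 16} = - \frac{102}{192} = \left(-102\right) \frac{1}{192} = - \frac{17}{32} \approx -0.53125$)
$\left(-26\right) 9 I + V{\left(-11 \right)} = \left(-26\right) 9 \left(- \frac{17}{32}\right) + 2 = \left(-234\right) \left(- \frac{17}{32}\right) + 2 = \frac{1989}{16} + 2 = \frac{2021}{16}$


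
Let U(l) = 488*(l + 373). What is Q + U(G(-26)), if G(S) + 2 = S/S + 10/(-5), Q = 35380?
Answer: 215940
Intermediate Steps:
G(S) = -3 (G(S) = -2 + (S/S + 10/(-5)) = -2 + (1 + 10*(-1/5)) = -2 + (1 - 2) = -2 - 1 = -3)
U(l) = 182024 + 488*l (U(l) = 488*(373 + l) = 182024 + 488*l)
Q + U(G(-26)) = 35380 + (182024 + 488*(-3)) = 35380 + (182024 - 1464) = 35380 + 180560 = 215940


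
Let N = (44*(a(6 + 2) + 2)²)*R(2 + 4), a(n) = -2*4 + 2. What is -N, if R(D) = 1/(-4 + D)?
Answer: -352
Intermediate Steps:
a(n) = -6 (a(n) = -8 + 2 = -6)
N = 352 (N = (44*(-6 + 2)²)/(-4 + (2 + 4)) = (44*(-4)²)/(-4 + 6) = (44*16)/2 = 704*(½) = 352)
-N = -1*352 = -352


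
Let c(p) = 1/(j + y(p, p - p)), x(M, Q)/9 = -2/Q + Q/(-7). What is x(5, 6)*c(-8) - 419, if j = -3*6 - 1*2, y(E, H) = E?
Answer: -82049/196 ≈ -418.62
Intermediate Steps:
x(M, Q) = -18/Q - 9*Q/7 (x(M, Q) = 9*(-2/Q + Q/(-7)) = 9*(-2/Q + Q*(-⅐)) = 9*(-2/Q - Q/7) = -18/Q - 9*Q/7)
j = -20 (j = -18 - 2 = -20)
c(p) = 1/(-20 + p)
x(5, 6)*c(-8) - 419 = (-18/6 - 9/7*6)/(-20 - 8) - 419 = (-18*⅙ - 54/7)/(-28) - 419 = (-3 - 54/7)*(-1/28) - 419 = -75/7*(-1/28) - 419 = 75/196 - 419 = -82049/196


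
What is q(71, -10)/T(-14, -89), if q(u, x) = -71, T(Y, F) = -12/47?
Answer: 3337/12 ≈ 278.08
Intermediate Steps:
T(Y, F) = -12/47 (T(Y, F) = -12*1/47 = -12/47)
q(71, -10)/T(-14, -89) = -71/(-12/47) = -71*(-47/12) = 3337/12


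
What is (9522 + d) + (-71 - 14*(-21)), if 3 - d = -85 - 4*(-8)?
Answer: 9801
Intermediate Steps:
d = 56 (d = 3 - (-85 - 4*(-8)) = 3 - (-85 + 32) = 3 - 1*(-53) = 3 + 53 = 56)
(9522 + d) + (-71 - 14*(-21)) = (9522 + 56) + (-71 - 14*(-21)) = 9578 + (-71 + 294) = 9578 + 223 = 9801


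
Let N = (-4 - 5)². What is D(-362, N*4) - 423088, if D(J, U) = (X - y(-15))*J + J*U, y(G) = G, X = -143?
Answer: -494040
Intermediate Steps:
N = 81 (N = (-9)² = 81)
D(J, U) = -128*J + J*U (D(J, U) = (-143 - 1*(-15))*J + J*U = (-143 + 15)*J + J*U = -128*J + J*U)
D(-362, N*4) - 423088 = -362*(-128 + 81*4) - 423088 = -362*(-128 + 324) - 423088 = -362*196 - 423088 = -70952 - 423088 = -494040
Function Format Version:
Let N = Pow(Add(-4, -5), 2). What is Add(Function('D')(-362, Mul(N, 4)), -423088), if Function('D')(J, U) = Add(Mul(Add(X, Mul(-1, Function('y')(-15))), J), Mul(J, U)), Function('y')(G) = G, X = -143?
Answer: -494040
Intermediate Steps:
N = 81 (N = Pow(-9, 2) = 81)
Function('D')(J, U) = Add(Mul(-128, J), Mul(J, U)) (Function('D')(J, U) = Add(Mul(Add(-143, Mul(-1, -15)), J), Mul(J, U)) = Add(Mul(Add(-143, 15), J), Mul(J, U)) = Add(Mul(-128, J), Mul(J, U)))
Add(Function('D')(-362, Mul(N, 4)), -423088) = Add(Mul(-362, Add(-128, Mul(81, 4))), -423088) = Add(Mul(-362, Add(-128, 324)), -423088) = Add(Mul(-362, 196), -423088) = Add(-70952, -423088) = -494040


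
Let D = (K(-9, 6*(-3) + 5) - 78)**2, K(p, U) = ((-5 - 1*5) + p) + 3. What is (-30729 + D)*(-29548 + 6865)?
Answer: 496598919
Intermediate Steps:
K(p, U) = -7 + p (K(p, U) = ((-5 - 5) + p) + 3 = (-10 + p) + 3 = -7 + p)
D = 8836 (D = ((-7 - 9) - 78)**2 = (-16 - 78)**2 = (-94)**2 = 8836)
(-30729 + D)*(-29548 + 6865) = (-30729 + 8836)*(-29548 + 6865) = -21893*(-22683) = 496598919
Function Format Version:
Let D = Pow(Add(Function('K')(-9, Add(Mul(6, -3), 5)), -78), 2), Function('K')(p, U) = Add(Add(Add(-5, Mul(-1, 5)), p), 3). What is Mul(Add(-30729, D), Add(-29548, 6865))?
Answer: 496598919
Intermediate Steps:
Function('K')(p, U) = Add(-7, p) (Function('K')(p, U) = Add(Add(Add(-5, -5), p), 3) = Add(Add(-10, p), 3) = Add(-7, p))
D = 8836 (D = Pow(Add(Add(-7, -9), -78), 2) = Pow(Add(-16, -78), 2) = Pow(-94, 2) = 8836)
Mul(Add(-30729, D), Add(-29548, 6865)) = Mul(Add(-30729, 8836), Add(-29548, 6865)) = Mul(-21893, -22683) = 496598919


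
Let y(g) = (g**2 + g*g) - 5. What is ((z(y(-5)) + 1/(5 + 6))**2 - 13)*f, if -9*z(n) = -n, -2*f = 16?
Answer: -12504/121 ≈ -103.34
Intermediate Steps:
y(g) = -5 + 2*g**2 (y(g) = (g**2 + g**2) - 5 = 2*g**2 - 5 = -5 + 2*g**2)
f = -8 (f = -1/2*16 = -8)
z(n) = n/9 (z(n) = -(-1)*n/9 = n/9)
((z(y(-5)) + 1/(5 + 6))**2 - 13)*f = (((-5 + 2*(-5)**2)/9 + 1/(5 + 6))**2 - 13)*(-8) = (((-5 + 2*25)/9 + 1/11)**2 - 13)*(-8) = (((-5 + 50)/9 + 1/11)**2 - 13)*(-8) = (((1/9)*45 + 1/11)**2 - 13)*(-8) = ((5 + 1/11)**2 - 13)*(-8) = ((56/11)**2 - 13)*(-8) = (3136/121 - 13)*(-8) = (1563/121)*(-8) = -12504/121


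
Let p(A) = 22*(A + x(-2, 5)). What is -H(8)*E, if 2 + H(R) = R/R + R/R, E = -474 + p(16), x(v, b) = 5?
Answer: 0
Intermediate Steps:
p(A) = 110 + 22*A (p(A) = 22*(A + 5) = 22*(5 + A) = 110 + 22*A)
E = -12 (E = -474 + (110 + 22*16) = -474 + (110 + 352) = -474 + 462 = -12)
H(R) = 0 (H(R) = -2 + (R/R + R/R) = -2 + (1 + 1) = -2 + 2 = 0)
-H(8)*E = -0*(-12) = -1*0 = 0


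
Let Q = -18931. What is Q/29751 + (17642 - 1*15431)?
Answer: 65760530/29751 ≈ 2210.4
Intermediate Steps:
Q/29751 + (17642 - 1*15431) = -18931/29751 + (17642 - 1*15431) = -18931*1/29751 + (17642 - 15431) = -18931/29751 + 2211 = 65760530/29751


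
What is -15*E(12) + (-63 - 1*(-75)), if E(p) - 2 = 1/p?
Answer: -77/4 ≈ -19.250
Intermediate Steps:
E(p) = 2 + 1/p
-15*E(12) + (-63 - 1*(-75)) = -15*(2 + 1/12) + (-63 - 1*(-75)) = -15*(2 + 1/12) + (-63 + 75) = -15*25/12 + 12 = -125/4 + 12 = -77/4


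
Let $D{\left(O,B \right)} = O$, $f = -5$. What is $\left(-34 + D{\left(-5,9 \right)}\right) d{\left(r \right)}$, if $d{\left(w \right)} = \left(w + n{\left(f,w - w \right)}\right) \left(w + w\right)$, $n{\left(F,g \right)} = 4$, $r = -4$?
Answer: $0$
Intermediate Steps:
$d{\left(w \right)} = 2 w \left(4 + w\right)$ ($d{\left(w \right)} = \left(w + 4\right) \left(w + w\right) = \left(4 + w\right) 2 w = 2 w \left(4 + w\right)$)
$\left(-34 + D{\left(-5,9 \right)}\right) d{\left(r \right)} = \left(-34 - 5\right) 2 \left(-4\right) \left(4 - 4\right) = - 39 \cdot 2 \left(-4\right) 0 = \left(-39\right) 0 = 0$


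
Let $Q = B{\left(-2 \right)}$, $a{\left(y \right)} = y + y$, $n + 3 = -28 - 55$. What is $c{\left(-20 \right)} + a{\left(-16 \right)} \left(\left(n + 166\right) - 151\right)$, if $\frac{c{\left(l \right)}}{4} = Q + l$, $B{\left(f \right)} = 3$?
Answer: $2204$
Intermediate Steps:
$n = -86$ ($n = -3 - 83 = -86$)
$a{\left(y \right)} = 2 y$
$Q = 3$
$c{\left(l \right)} = 12 + 4 l$ ($c{\left(l \right)} = 4 \left(3 + l\right) = 12 + 4 l$)
$c{\left(-20 \right)} + a{\left(-16 \right)} \left(\left(n + 166\right) - 151\right) = \left(12 + 4 \left(-20\right)\right) + 2 \left(-16\right) \left(\left(-86 + 166\right) - 151\right) = \left(12 - 80\right) - 32 \left(80 - 151\right) = -68 - -2272 = -68 + 2272 = 2204$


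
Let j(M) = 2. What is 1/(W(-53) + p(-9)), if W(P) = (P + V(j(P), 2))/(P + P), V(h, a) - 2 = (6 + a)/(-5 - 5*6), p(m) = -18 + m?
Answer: -3710/98377 ≈ -0.037712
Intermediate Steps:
V(h, a) = 64/35 - a/35 (V(h, a) = 2 + (6 + a)/(-5 - 5*6) = 2 + (6 + a)/(-5 - 30) = 2 + (6 + a)/(-35) = 2 + (6 + a)*(-1/35) = 2 + (-6/35 - a/35) = 64/35 - a/35)
W(P) = (62/35 + P)/(2*P) (W(P) = (P + (64/35 - 1/35*2))/(P + P) = (P + (64/35 - 2/35))/((2*P)) = (P + 62/35)*(1/(2*P)) = (62/35 + P)*(1/(2*P)) = (62/35 + P)/(2*P))
1/(W(-53) + p(-9)) = 1/((1/70)*(62 + 35*(-53))/(-53) + (-18 - 9)) = 1/((1/70)*(-1/53)*(62 - 1855) - 27) = 1/((1/70)*(-1/53)*(-1793) - 27) = 1/(1793/3710 - 27) = 1/(-98377/3710) = -3710/98377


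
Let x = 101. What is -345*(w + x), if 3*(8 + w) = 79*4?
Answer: -68425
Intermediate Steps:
w = 292/3 (w = -8 + (79*4)/3 = -8 + (⅓)*316 = -8 + 316/3 = 292/3 ≈ 97.333)
-345*(w + x) = -345*(292/3 + 101) = -345*595/3 = -68425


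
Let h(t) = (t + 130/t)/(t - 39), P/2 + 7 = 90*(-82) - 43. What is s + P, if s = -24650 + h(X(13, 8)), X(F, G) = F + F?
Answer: -513661/13 ≈ -39512.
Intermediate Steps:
X(F, G) = 2*F
P = -14860 (P = -14 + 2*(90*(-82) - 43) = -14 + 2*(-7380 - 43) = -14 + 2*(-7423) = -14 - 14846 = -14860)
h(t) = (t + 130/t)/(-39 + t)
s = -320481/13 (s = -24650 + (130 + (2*13)²)/(((2*13))*(-39 + 2*13)) = -24650 + (130 + 26²)/(26*(-39 + 26)) = -24650 + (1/26)*(130 + 676)/(-13) = -24650 + (1/26)*(-1/13)*806 = -24650 - 31/13 = -320481/13 ≈ -24652.)
s + P = -320481/13 - 14860 = -513661/13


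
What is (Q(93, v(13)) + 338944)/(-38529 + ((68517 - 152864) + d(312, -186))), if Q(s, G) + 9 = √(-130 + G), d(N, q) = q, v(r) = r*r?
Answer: -338935/123062 - √39/123062 ≈ -2.7542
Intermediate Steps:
v(r) = r²
Q(s, G) = -9 + √(-130 + G)
(Q(93, v(13)) + 338944)/(-38529 + ((68517 - 152864) + d(312, -186))) = ((-9 + √(-130 + 13²)) + 338944)/(-38529 + ((68517 - 152864) - 186)) = ((-9 + √(-130 + 169)) + 338944)/(-38529 + (-84347 - 186)) = ((-9 + √39) + 338944)/(-38529 - 84533) = (338935 + √39)/(-123062) = (338935 + √39)*(-1/123062) = -338935/123062 - √39/123062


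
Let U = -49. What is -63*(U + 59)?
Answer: -630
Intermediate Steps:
-63*(U + 59) = -63*(-49 + 59) = -63*10 = -630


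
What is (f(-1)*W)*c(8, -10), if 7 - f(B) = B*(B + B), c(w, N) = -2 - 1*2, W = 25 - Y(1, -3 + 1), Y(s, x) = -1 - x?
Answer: -480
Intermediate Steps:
W = 24 (W = 25 - (-1 - (-3 + 1)) = 25 - (-1 - 1*(-2)) = 25 - (-1 + 2) = 25 - 1*1 = 25 - 1 = 24)
c(w, N) = -4 (c(w, N) = -2 - 2 = -4)
f(B) = 7 - 2*B² (f(B) = 7 - B*(B + B) = 7 - B*2*B = 7 - 2*B²)
(f(-1)*W)*c(8, -10) = ((7 - 2*(-1)²)*24)*(-4) = ((7 - 2*1)*24)*(-4) = ((7 - 2)*24)*(-4) = (5*24)*(-4) = 120*(-4) = -480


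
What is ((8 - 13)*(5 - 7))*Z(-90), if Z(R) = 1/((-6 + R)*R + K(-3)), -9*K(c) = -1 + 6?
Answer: 18/15551 ≈ 0.0011575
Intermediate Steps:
K(c) = -5/9 (K(c) = -(-1 + 6)/9 = -1/9*5 = -5/9)
Z(R) = 1/(-5/9 + R*(-6 + R)) (Z(R) = 1/((-6 + R)*R - 5/9) = 1/(R*(-6 + R) - 5/9) = 1/(-5/9 + R*(-6 + R)))
((8 - 13)*(5 - 7))*Z(-90) = ((8 - 13)*(5 - 7))*(9/(-5 - 54*(-90) + 9*(-90)**2)) = (-5*(-2))*(9/(-5 + 4860 + 9*8100)) = 10*(9/(-5 + 4860 + 72900)) = 10*(9/77755) = 18/15551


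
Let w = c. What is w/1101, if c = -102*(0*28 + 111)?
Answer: -3774/367 ≈ -10.283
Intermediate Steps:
c = -11322 (c = -102*(0 + 111) = -102*111 = -11322)
w = -11322
w/1101 = -11322/1101 = -11322*1/1101 = -3774/367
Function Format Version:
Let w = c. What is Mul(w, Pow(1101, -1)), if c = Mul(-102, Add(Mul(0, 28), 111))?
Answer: Rational(-3774, 367) ≈ -10.283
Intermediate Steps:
c = -11322 (c = Mul(-102, Add(0, 111)) = Mul(-102, 111) = -11322)
w = -11322
Mul(w, Pow(1101, -1)) = Mul(-11322, Pow(1101, -1)) = Mul(-11322, Rational(1, 1101)) = Rational(-3774, 367)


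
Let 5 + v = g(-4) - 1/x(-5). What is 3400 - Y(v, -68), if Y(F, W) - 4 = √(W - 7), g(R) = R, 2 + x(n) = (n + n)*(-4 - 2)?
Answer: 3396 - 5*I*√3 ≈ 3396.0 - 8.6602*I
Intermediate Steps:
x(n) = -2 - 12*n (x(n) = -2 + (n + n)*(-4 - 2) = -2 + (2*n)*(-6) = -2 - 12*n)
v = -523/58 (v = -5 + (-4 - 1/(-2 - 12*(-5))) = -5 + (-4 - 1/(-2 + 60)) = -5 + (-4 - 1/58) = -5 - 233/58 = -523/58 ≈ -9.0172)
Y(F, W) = 4 + √(-7 + W) (Y(F, W) = 4 + √(W - 7) = 4 + √(-7 + W))
3400 - Y(v, -68) = 3400 - (4 + √(-7 - 68)) = 3400 - (4 + √(-75)) = 3400 - (4 + 5*I*√3) = 3400 + (-4 - 5*I*√3) = 3396 - 5*I*√3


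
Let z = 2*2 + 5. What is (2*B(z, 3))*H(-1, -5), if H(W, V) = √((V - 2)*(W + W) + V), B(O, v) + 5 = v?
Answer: -12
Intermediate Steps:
z = 9 (z = 4 + 5 = 9)
B(O, v) = -5 + v
H(W, V) = √(V + 2*W*(-2 + V)) (H(W, V) = √((-2 + V)*(2*W) + V) = √(2*W*(-2 + V) + V) = √(V + 2*W*(-2 + V)))
(2*B(z, 3))*H(-1, -5) = (2*(-5 + 3))*√(-5 - 4*(-1) + 2*(-5)*(-1)) = (2*(-2))*√(-5 + 4 + 10) = -4*√9 = -4*3 = -12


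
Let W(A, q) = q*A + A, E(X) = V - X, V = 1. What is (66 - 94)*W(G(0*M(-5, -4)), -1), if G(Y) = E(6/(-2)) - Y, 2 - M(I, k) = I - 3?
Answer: 0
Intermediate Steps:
M(I, k) = 5 - I (M(I, k) = 2 - (I - 3) = 2 - (-3 + I) = 2 + (3 - I) = 5 - I)
E(X) = 1 - X
G(Y) = 4 - Y (G(Y) = (1 - 6/(-2)) - Y = (1 - 6*(-1)/2) - Y = (1 - 1*(-3)) - Y = (1 + 3) - Y = 4 - Y)
W(A, q) = A + A*q (W(A, q) = A*q + A = A + A*q)
(66 - 94)*W(G(0*M(-5, -4)), -1) = (66 - 94)*((4 - 0*(5 - 1*(-5)))*(1 - 1)) = -28*(4 - 0*(5 + 5))*0 = -28*(4 - 0*10)*0 = -28*(4 - 1*0)*0 = -28*(4 + 0)*0 = -112*0 = -28*0 = 0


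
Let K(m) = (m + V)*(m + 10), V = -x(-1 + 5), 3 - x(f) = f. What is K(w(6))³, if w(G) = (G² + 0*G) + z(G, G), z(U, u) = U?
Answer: 11179320256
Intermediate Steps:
x(f) = 3 - f
V = 1 (V = -(3 - (-1 + 5)) = -(3 - 1*4) = -(3 - 4) = -1*(-1) = 1)
w(G) = G + G² (w(G) = (G² + 0*G) + G = (G² + 0) + G = G² + G = G + G²)
K(m) = (1 + m)*(10 + m) (K(m) = (m + 1)*(m + 10) = (1 + m)*(10 + m))
K(w(6))³ = (10 + (6*(1 + 6))² + 11*(6*(1 + 6)))³ = (10 + (6*7)² + 11*(6*7))³ = (10 + 42² + 11*42)³ = (10 + 1764 + 462)³ = 2236³ = 11179320256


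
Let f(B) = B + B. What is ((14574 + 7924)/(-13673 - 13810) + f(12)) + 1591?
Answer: 44362547/27483 ≈ 1614.2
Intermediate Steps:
f(B) = 2*B
((14574 + 7924)/(-13673 - 13810) + f(12)) + 1591 = ((14574 + 7924)/(-13673 - 13810) + 2*12) + 1591 = (22498/(-27483) + 24) + 1591 = (22498*(-1/27483) + 24) + 1591 = (-22498/27483 + 24) + 1591 = 637094/27483 + 1591 = 44362547/27483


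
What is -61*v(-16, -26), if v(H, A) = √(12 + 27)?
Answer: -61*√39 ≈ -380.94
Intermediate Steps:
v(H, A) = √39
-61*v(-16, -26) = -61*√39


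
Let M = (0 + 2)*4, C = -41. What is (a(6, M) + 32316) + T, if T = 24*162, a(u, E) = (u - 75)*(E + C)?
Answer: 38481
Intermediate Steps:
M = 8 (M = 2*4 = 8)
a(u, E) = (-75 + u)*(-41 + E) (a(u, E) = (u - 75)*(E - 41) = (-75 + u)*(-41 + E))
T = 3888
(a(6, M) + 32316) + T = ((3075 - 75*8 - 41*6 + 8*6) + 32316) + 3888 = ((3075 - 600 - 246 + 48) + 32316) + 3888 = (2277 + 32316) + 3888 = 34593 + 3888 = 38481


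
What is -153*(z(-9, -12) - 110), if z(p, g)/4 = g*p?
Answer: -49266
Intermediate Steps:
z(p, g) = 4*g*p (z(p, g) = 4*(g*p) = 4*g*p)
-153*(z(-9, -12) - 110) = -153*(4*(-12)*(-9) - 110) = -153*(432 - 110) = -153*322 = -49266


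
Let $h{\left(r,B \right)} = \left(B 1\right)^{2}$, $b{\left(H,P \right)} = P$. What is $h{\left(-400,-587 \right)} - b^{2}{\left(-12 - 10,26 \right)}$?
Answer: $343893$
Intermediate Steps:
$h{\left(r,B \right)} = B^{2}$
$h{\left(-400,-587 \right)} - b^{2}{\left(-12 - 10,26 \right)} = \left(-587\right)^{2} - 26^{2} = 344569 - 676 = 343893$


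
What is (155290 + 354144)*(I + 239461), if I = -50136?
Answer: 96448592050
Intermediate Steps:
(155290 + 354144)*(I + 239461) = (155290 + 354144)*(-50136 + 239461) = 509434*189325 = 96448592050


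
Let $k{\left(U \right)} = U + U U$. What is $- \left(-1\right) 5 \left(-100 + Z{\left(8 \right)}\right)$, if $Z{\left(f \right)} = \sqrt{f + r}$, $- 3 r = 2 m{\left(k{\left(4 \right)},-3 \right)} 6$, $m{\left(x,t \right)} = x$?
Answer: $-500 + 30 i \sqrt{2} \approx -500.0 + 42.426 i$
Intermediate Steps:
$k{\left(U \right)} = U + U^{2}$
$r = -80$ ($r = - \frac{2 \cdot 4 \left(1 + 4\right) 6}{3} = - \frac{2 \cdot 4 \cdot 5 \cdot 6}{3} = - \frac{2 \cdot 20 \cdot 6}{3} = - \frac{40 \cdot 6}{3} = \left(- \frac{1}{3}\right) 240 = -80$)
$Z{\left(f \right)} = \sqrt{-80 + f}$ ($Z{\left(f \right)} = \sqrt{f - 80} = \sqrt{-80 + f}$)
$- \left(-1\right) 5 \left(-100 + Z{\left(8 \right)}\right) = - \left(-1\right) 5 \left(-100 + \sqrt{-80 + 8}\right) = - \left(-5\right) \left(-100 + \sqrt{-72}\right) = - \left(-5\right) \left(-100 + 6 i \sqrt{2}\right) = - (500 - 30 i \sqrt{2}) = -500 + 30 i \sqrt{2}$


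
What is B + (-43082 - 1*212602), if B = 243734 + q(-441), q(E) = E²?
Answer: 182531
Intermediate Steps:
B = 438215 (B = 243734 + (-441)² = 243734 + 194481 = 438215)
B + (-43082 - 1*212602) = 438215 + (-43082 - 1*212602) = 438215 + (-43082 - 212602) = 438215 - 255684 = 182531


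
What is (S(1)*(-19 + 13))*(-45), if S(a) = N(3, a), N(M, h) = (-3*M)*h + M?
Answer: -1620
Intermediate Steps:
N(M, h) = M - 3*M*h (N(M, h) = -3*M*h + M = M - 3*M*h)
S(a) = 3 - 9*a (S(a) = 3*(1 - 3*a) = 3 - 9*a)
(S(1)*(-19 + 13))*(-45) = ((3 - 9*1)*(-19 + 13))*(-45) = ((3 - 9)*(-6))*(-45) = -6*(-6)*(-45) = 36*(-45) = -1620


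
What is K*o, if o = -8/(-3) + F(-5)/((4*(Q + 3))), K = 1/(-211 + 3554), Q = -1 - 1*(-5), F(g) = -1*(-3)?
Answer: 233/280812 ≈ 0.00082974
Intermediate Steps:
F(g) = 3
Q = 4 (Q = -1 + 5 = 4)
K = 1/3343 ≈ 0.00029913
o = 233/84 (o = -8/(-3) + 3/((4*(4 + 3))) = -8*(-1/3) + 3/((4*7)) = 8/3 + 3/28 = 233/84 ≈ 2.7738)
K*o = (1/3343)*(233/84) = 233/280812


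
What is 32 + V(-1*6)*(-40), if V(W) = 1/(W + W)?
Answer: 106/3 ≈ 35.333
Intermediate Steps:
V(W) = 1/(2*W)
32 + V(-1*6)*(-40) = 32 + (1/(2*((-1*6))))*(-40) = 32 + ((1/2)/(-6))*(-40) = 32 + ((1/2)*(-1/6))*(-40) = 32 - 1/12*(-40) = 32 + 10/3 = 106/3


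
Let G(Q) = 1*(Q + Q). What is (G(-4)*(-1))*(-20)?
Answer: -160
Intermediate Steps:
G(Q) = 2*Q (G(Q) = 1*(2*Q) = 2*Q)
(G(-4)*(-1))*(-20) = ((2*(-4))*(-1))*(-20) = -8*(-1)*(-20) = 8*(-20) = -160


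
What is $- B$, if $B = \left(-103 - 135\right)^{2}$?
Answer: $-56644$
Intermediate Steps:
$B = 56644$ ($B = \left(-238\right)^{2} = 56644$)
$- B = \left(-1\right) 56644 = -56644$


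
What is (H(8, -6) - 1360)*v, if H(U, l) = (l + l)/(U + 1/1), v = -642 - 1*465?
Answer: 1506996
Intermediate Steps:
v = -1107 (v = -642 - 465 = -1107)
H(U, l) = 2*l/(1 + U) (H(U, l) = (2*l)/(U + 1) = (2*l)/(1 + U) = 2*l/(1 + U))
(H(8, -6) - 1360)*v = (2*(-6)/(1 + 8) - 1360)*(-1107) = (2*(-6)/9 - 1360)*(-1107) = (2*(-6)*(⅑) - 1360)*(-1107) = (-4/3 - 1360)*(-1107) = -4084/3*(-1107) = 1506996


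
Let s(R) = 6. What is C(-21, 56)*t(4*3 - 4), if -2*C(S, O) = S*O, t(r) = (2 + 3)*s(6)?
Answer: 17640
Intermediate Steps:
t(r) = 30 (t(r) = (2 + 3)*6 = 5*6 = 30)
C(S, O) = -O*S/2 (C(S, O) = -S*O/2 = -O*S/2)
C(-21, 56)*t(4*3 - 4) = -½*56*(-21)*30 = 588*30 = 17640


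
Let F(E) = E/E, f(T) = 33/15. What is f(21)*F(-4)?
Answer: 11/5 ≈ 2.2000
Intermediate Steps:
f(T) = 11/5 (f(T) = 33*(1/15) = 11/5)
F(E) = 1
f(21)*F(-4) = (11/5)*1 = 11/5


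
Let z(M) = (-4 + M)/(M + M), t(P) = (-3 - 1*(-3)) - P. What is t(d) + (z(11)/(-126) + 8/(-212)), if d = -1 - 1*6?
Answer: 146071/20988 ≈ 6.9597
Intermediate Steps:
d = -7 (d = -1 - 6 = -7)
t(P) = -P (t(P) = (-3 + 3) - P = 0 - P = -P)
z(M) = (-4 + M)/(2*M) (z(M) = (-4 + M)/((2*M)) = (-4 + M)*(1/(2*M)) = (-4 + M)/(2*M))
t(d) + (z(11)/(-126) + 8/(-212)) = -1*(-7) + (((½)*(-4 + 11)/11)/(-126) + 8/(-212)) = 7 + (((½)*(1/11)*7)*(-1/126) + 8*(-1/212)) = 7 + ((7/22)*(-1/126) - 2/53) = 7 + (-1/396 - 2/53) = 7 - 845/20988 = 146071/20988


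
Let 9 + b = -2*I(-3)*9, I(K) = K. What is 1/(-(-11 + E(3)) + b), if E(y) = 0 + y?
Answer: 1/53 ≈ 0.018868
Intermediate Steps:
E(y) = y
b = 45 (b = -9 - 2*(-3)*9 = -9 + 6*9 = -9 + 54 = 45)
1/(-(-11 + E(3)) + b) = 1/(-(-11 + 3) + 45) = 1/(-1*(-8) + 45) = 1/(8 + 45) = 1/53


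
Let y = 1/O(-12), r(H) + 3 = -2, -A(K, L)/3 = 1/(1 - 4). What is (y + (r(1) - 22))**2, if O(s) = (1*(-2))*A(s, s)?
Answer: 3025/4 ≈ 756.25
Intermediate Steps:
A(K, L) = 1 (A(K, L) = -3/(1 - 4) = -3/(-3) = -3*(-1/3) = 1)
r(H) = -5 (r(H) = -3 - 2 = -5)
O(s) = -2 (O(s) = (1*(-2))*1 = -2*1 = -2)
y = -1/2 (y = 1/(-2) = -1/2 ≈ -0.50000)
(y + (r(1) - 22))**2 = (-1/2 + (-5 - 22))**2 = (-1/2 - 27)**2 = (-55/2)**2 = 3025/4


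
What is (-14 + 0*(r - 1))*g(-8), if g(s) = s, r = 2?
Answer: 112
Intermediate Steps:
(-14 + 0*(r - 1))*g(-8) = (-14 + 0*(2 - 1))*(-8) = (-14 + 0*1)*(-8) = (-14 + 0)*(-8) = -14*(-8) = 112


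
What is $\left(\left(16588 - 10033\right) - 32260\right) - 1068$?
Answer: $-26773$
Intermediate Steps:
$\left(\left(16588 - 10033\right) - 32260\right) - 1068 = \left(6555 - 32260\right) - 1068 = -25705 - 1068 = -26773$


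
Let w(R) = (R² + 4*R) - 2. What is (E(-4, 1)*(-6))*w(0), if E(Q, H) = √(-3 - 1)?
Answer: 24*I ≈ 24.0*I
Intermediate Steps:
E(Q, H) = 2*I (E(Q, H) = √(-4) = 2*I)
w(R) = -2 + R² + 4*R
(E(-4, 1)*(-6))*w(0) = ((2*I)*(-6))*(-2 + 0² + 4*0) = (-12*I)*(-2 + 0 + 0) = -12*I*(-2) = 24*I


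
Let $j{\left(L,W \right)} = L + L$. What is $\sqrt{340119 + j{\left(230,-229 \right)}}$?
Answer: $\sqrt{340579} \approx 583.59$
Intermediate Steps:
$j{\left(L,W \right)} = 2 L$
$\sqrt{340119 + j{\left(230,-229 \right)}} = \sqrt{340119 + 2 \cdot 230} = \sqrt{340119 + 460} = \sqrt{340579}$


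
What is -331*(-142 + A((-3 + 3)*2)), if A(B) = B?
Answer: 47002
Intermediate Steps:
-331*(-142 + A((-3 + 3)*2)) = -331*(-142 + (-3 + 3)*2) = -331*(-142 + 0*2) = -331*(-142 + 0) = -331*(-142) = 47002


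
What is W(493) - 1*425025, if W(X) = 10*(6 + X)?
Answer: -420035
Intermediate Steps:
W(X) = 60 + 10*X
W(493) - 1*425025 = (60 + 10*493) - 1*425025 = (60 + 4930) - 425025 = 4990 - 425025 = -420035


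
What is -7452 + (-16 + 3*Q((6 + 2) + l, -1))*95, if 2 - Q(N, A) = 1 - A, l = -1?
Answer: -8972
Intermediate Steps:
Q(N, A) = 1 + A (Q(N, A) = 2 - (1 - A) = 2 + (-1 + A) = 1 + A)
-7452 + (-16 + 3*Q((6 + 2) + l, -1))*95 = -7452 + (-16 + 3*(1 - 1))*95 = -7452 + (-16 + 3*0)*95 = -7452 + (-16 + 0)*95 = -7452 - 16*95 = -7452 - 1520 = -8972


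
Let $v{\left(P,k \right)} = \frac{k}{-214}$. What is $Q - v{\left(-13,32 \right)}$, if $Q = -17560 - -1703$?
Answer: $- \frac{1696683}{107} \approx -15857.0$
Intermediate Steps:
$Q = -15857$ ($Q = -17560 + 1703 = -15857$)
$v{\left(P,k \right)} = - \frac{k}{214}$ ($v{\left(P,k \right)} = k \left(- \frac{1}{214}\right) = - \frac{k}{214}$)
$Q - v{\left(-13,32 \right)} = -15857 - \left(- \frac{1}{214}\right) 32 = -15857 - - \frac{16}{107} = -15857 + \frac{16}{107} = - \frac{1696683}{107}$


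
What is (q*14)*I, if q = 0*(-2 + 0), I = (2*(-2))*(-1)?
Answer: 0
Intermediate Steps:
I = 4 (I = -4*(-1) = 4)
q = 0 (q = 0*(-2) = 0)
(q*14)*I = (0*14)*4 = 0*4 = 0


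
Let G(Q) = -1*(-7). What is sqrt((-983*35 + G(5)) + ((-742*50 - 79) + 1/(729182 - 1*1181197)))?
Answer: 2*I*sqrt(3656109502169210)/452015 ≈ 267.54*I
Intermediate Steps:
G(Q) = 7
sqrt((-983*35 + G(5)) + ((-742*50 - 79) + 1/(729182 - 1*1181197))) = sqrt((-983*35 + 7) + ((-742*50 - 79) + 1/(729182 - 1*1181197))) = sqrt((-34405 + 7) + ((-37100 - 79) + 1/(729182 - 1181197))) = sqrt(-34398 + (-37179 + 1/(-452015))) = sqrt(-34398 + (-37179 - 1/452015)) = sqrt(-34398 - 16805465686/452015) = sqrt(-32353877656/452015) = 2*I*sqrt(3656109502169210)/452015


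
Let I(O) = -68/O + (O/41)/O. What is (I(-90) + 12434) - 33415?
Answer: -38708506/1845 ≈ -20980.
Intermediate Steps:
I(O) = 1/41 - 68/O (I(O) = -68/O + (O*(1/41))/O = -68/O + (O/41)/O = -68/O + 1/41 = 1/41 - 68/O)
(I(-90) + 12434) - 33415 = ((1/41)*(-2788 - 90)/(-90) + 12434) - 33415 = ((1/41)*(-1/90)*(-2878) + 12434) - 33415 = (1439/1845 + 12434) - 33415 = 22942169/1845 - 33415 = -38708506/1845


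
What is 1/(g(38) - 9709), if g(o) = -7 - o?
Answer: -1/9754 ≈ -0.00010252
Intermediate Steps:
1/(g(38) - 9709) = 1/((-7 - 1*38) - 9709) = 1/((-7 - 38) - 9709) = 1/(-45 - 9709) = 1/(-9754) = -1/9754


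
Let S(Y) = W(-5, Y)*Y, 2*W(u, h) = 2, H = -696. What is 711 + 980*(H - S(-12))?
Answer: -669609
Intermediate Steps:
W(u, h) = 1 (W(u, h) = (½)*2 = 1)
S(Y) = Y (S(Y) = 1*Y = Y)
711 + 980*(H - S(-12)) = 711 + 980*(-696 - 1*(-12)) = 711 + 980*(-696 + 12) = 711 + 980*(-684) = 711 - 670320 = -669609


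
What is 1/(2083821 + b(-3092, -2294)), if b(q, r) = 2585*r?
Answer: -1/3846169 ≈ -2.6000e-7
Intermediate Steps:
1/(2083821 + b(-3092, -2294)) = 1/(2083821 + 2585*(-2294)) = 1/(2083821 - 5929990) = 1/(-3846169) = -1/3846169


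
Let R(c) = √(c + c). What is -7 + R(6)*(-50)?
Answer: -7 - 100*√3 ≈ -180.21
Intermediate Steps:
R(c) = √2*√c (R(c) = √(2*c) = √2*√c)
-7 + R(6)*(-50) = -7 + (√2*√6)*(-50) = -7 + (2*√3)*(-50) = -7 - 100*√3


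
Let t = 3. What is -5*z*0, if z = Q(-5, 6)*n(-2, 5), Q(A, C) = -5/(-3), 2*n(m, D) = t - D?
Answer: 0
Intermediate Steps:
n(m, D) = 3/2 - D/2 (n(m, D) = (3 - D)/2 = 3/2 - D/2)
Q(A, C) = 5/3 (Q(A, C) = -5*(-1/3) = 5/3)
z = -5/3 (z = 5*(3/2 - 1/2*5)/3 = 5*(3/2 - 5/2)/3 = (5/3)*(-1) = -5/3 ≈ -1.6667)
-5*z*0 = -5*(-5/3)*0 = (25/3)*0 = 0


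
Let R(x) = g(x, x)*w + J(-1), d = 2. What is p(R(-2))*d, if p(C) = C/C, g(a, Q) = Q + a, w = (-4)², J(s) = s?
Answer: 2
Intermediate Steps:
w = 16
R(x) = -1 + 32*x (R(x) = (x + x)*16 - 1 = (2*x)*16 - 1 = 32*x - 1 = -1 + 32*x)
p(C) = 1
p(R(-2))*d = 1*2 = 2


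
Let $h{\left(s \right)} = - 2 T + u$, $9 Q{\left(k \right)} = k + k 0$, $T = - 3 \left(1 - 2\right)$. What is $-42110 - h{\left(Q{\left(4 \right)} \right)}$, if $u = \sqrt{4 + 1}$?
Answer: $-42104 - \sqrt{5} \approx -42106.0$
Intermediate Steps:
$u = \sqrt{5} \approx 2.2361$
$T = 3$ ($T = \left(-3\right) \left(-1\right) = 3$)
$Q{\left(k \right)} = \frac{k}{9}$ ($Q{\left(k \right)} = \frac{k + k 0}{9} = \frac{k + 0}{9} = \frac{k}{9}$)
$h{\left(s \right)} = -6 + \sqrt{5}$ ($h{\left(s \right)} = \left(-2\right) 3 + \sqrt{5} = -6 + \sqrt{5}$)
$-42110 - h{\left(Q{\left(4 \right)} \right)} = -42110 - \left(-6 + \sqrt{5}\right) = -42110 + \left(6 - \sqrt{5}\right) = -42104 - \sqrt{5}$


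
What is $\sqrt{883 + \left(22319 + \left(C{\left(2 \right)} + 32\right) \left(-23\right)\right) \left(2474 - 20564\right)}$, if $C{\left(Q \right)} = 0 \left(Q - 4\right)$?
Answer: $i \sqrt{390435587} \approx 19759.0 i$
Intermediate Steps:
$C{\left(Q \right)} = 0$ ($C{\left(Q \right)} = 0 \left(-4 + Q\right) = 0$)
$\sqrt{883 + \left(22319 + \left(C{\left(2 \right)} + 32\right) \left(-23\right)\right) \left(2474 - 20564\right)} = \sqrt{883 + \left(22319 + \left(0 + 32\right) \left(-23\right)\right) \left(2474 - 20564\right)} = \sqrt{883 + \left(22319 + 32 \left(-23\right)\right) \left(-18090\right)} = \sqrt{883 + \left(22319 - 736\right) \left(-18090\right)} = \sqrt{883 + 21583 \left(-18090\right)} = \sqrt{883 - 390436470} = \sqrt{-390435587} = i \sqrt{390435587}$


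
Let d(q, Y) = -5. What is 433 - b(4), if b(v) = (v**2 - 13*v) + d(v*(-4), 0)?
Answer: 474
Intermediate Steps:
b(v) = -5 + v**2 - 13*v (b(v) = (v**2 - 13*v) - 5 = -5 + v**2 - 13*v)
433 - b(4) = 433 - (-5 + 4**2 - 13*4) = 433 - (-5 + 16 - 52) = 433 - 1*(-41) = 433 + 41 = 474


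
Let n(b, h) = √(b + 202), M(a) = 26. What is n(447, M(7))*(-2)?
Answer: -2*√649 ≈ -50.951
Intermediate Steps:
n(b, h) = √(202 + b)
n(447, M(7))*(-2) = √(202 + 447)*(-2) = √649*(-2) = -2*√649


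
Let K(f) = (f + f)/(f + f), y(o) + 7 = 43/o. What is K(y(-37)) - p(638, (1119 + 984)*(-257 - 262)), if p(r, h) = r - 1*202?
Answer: -435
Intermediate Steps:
p(r, h) = -202 + r (p(r, h) = r - 202 = -202 + r)
y(o) = -7 + 43/o
K(f) = 1 (K(f) = (2*f)/((2*f)) = (2*f)*(1/(2*f)) = 1)
K(y(-37)) - p(638, (1119 + 984)*(-257 - 262)) = 1 - (-202 + 638) = 1 - 1*436 = 1 - 436 = -435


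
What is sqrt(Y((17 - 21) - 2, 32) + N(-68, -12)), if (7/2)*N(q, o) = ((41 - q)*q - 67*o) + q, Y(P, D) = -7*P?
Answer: I*sqrt(91406)/7 ≈ 43.191*I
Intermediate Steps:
N(q, o) = -134*o/7 + 2*q/7 + 2*q*(41 - q)/7 (N(q, o) = 2*(((41 - q)*q - 67*o) + q)/7 = 2*((q*(41 - q) - 67*o) + q)/7 = 2*((-67*o + q*(41 - q)) + q)/7 = 2*(q - 67*o + q*(41 - q))/7 = -134*o/7 + 2*q/7 + 2*q*(41 - q)/7)
sqrt(Y((17 - 21) - 2, 32) + N(-68, -12)) = sqrt(-7*((17 - 21) - 2) + (12*(-68) - 134/7*(-12) - 2/7*(-68)**2)) = sqrt(-7*(-4 - 2) + (-816 + 1608/7 - 2/7*4624)) = sqrt(-7*(-6) + (-816 + 1608/7 - 9248/7)) = sqrt(42 - 13352/7) = sqrt(-13058/7) = I*sqrt(91406)/7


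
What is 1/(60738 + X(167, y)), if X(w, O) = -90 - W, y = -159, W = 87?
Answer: 1/60561 ≈ 1.6512e-5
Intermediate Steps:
X(w, O) = -177 (X(w, O) = -90 - 1*87 = -90 - 87 = -177)
1/(60738 + X(167, y)) = 1/(60738 - 177) = 1/60561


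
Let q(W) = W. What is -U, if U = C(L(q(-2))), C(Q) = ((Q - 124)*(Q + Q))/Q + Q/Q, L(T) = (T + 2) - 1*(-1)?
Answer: 245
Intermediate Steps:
L(T) = 3 + T (L(T) = (2 + T) + 1 = 3 + T)
C(Q) = -247 + 2*Q (C(Q) = ((-124 + Q)*(2*Q))/Q + 1 = (2*Q*(-124 + Q))/Q + 1 = (-248 + 2*Q) + 1 = -247 + 2*Q)
U = -245 (U = -247 + 2*(3 - 2) = -247 + 2*1 = -247 + 2 = -245)
-U = -1*(-245) = 245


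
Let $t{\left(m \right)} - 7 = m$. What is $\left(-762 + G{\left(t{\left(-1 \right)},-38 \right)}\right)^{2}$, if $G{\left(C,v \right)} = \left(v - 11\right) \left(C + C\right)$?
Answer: $1822500$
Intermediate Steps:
$t{\left(m \right)} = 7 + m$
$G{\left(C,v \right)} = 2 C \left(-11 + v\right)$ ($G{\left(C,v \right)} = \left(-11 + v\right) 2 C = 2 C \left(-11 + v\right)$)
$\left(-762 + G{\left(t{\left(-1 \right)},-38 \right)}\right)^{2} = \left(-762 + 2 \left(7 - 1\right) \left(-11 - 38\right)\right)^{2} = \left(-762 + 2 \cdot 6 \left(-49\right)\right)^{2} = \left(-762 - 588\right)^{2} = \left(-1350\right)^{2} = 1822500$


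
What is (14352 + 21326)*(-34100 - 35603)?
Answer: -2486863634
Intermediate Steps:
(14352 + 21326)*(-34100 - 35603) = 35678*(-69703) = -2486863634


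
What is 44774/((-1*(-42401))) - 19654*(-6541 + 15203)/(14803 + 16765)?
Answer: -1804264453129/334628692 ≈ -5391.8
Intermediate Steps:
44774/((-1*(-42401))) - 19654*(-6541 + 15203)/(14803 + 16765) = 44774/42401 - 19654/(31568/8662) = 44774*(1/42401) - 19654/(31568*(1/8662)) = 44774/42401 - 19654/15784/4331 = 44774/42401 - 19654*4331/15784 = 44774/42401 - 42560737/7892 = -1804264453129/334628692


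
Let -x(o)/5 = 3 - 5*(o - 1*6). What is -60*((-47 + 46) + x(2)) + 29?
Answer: 6989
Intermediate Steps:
x(o) = -165 + 25*o (x(o) = -5*(3 - 5*(o - 1*6)) = -5*(3 - 5*(o - 6)) = -5*(3 - 5*(-6 + o)) = -5*(3 + (30 - 5*o)) = -5*(33 - 5*o) = -165 + 25*o)
-60*((-47 + 46) + x(2)) + 29 = -60*((-47 + 46) + (-165 + 25*2)) + 29 = -60*(-1 + (-165 + 50)) + 29 = -60*(-1 - 115) + 29 = -60*(-116) + 29 = 6960 + 29 = 6989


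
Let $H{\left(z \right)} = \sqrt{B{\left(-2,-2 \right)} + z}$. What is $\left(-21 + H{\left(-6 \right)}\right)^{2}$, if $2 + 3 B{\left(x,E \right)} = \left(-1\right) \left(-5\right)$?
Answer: $\left(21 - i \sqrt{5}\right)^{2} \approx 436.0 - 93.915 i$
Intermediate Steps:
$B{\left(x,E \right)} = 1$ ($B{\left(x,E \right)} = - \frac{2}{3} + \frac{\left(-1\right) \left(-5\right)}{3} = - \frac{2}{3} + \frac{1}{3} \cdot 5 = - \frac{2}{3} + \frac{5}{3} = 1$)
$H{\left(z \right)} = \sqrt{1 + z}$
$\left(-21 + H{\left(-6 \right)}\right)^{2} = \left(-21 + \sqrt{1 - 6}\right)^{2} = \left(-21 + \sqrt{-5}\right)^{2} = \left(-21 + i \sqrt{5}\right)^{2}$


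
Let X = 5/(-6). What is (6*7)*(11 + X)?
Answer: 427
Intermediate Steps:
X = -⅚ (X = 5*(-⅙) = -⅚ ≈ -0.83333)
(6*7)*(11 + X) = (6*7)*(11 - ⅚) = 42*(61/6) = 427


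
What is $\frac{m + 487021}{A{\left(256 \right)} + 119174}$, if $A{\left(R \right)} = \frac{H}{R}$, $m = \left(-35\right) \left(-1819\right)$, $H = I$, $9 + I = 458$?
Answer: $\frac{140975616}{30508993} \approx 4.6208$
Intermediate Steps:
$I = 449$ ($I = -9 + 458 = 449$)
$H = 449$
$m = 63665$
$A{\left(R \right)} = \frac{449}{R}$
$\frac{m + 487021}{A{\left(256 \right)} + 119174} = \frac{63665 + 487021}{\frac{449}{256} + 119174} = \frac{550686}{449 \cdot \frac{1}{256} + 119174} = \frac{550686}{\frac{449}{256} + 119174} = \frac{550686}{\frac{30508993}{256}} = 550686 \cdot \frac{256}{30508993} = \frac{140975616}{30508993}$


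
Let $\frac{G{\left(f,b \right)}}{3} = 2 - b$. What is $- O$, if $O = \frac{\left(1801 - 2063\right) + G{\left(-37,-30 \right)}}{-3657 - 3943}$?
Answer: $- \frac{83}{3800} \approx -0.021842$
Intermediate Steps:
$G{\left(f,b \right)} = 6 - 3 b$ ($G{\left(f,b \right)} = 3 \left(2 - b\right) = 6 - 3 b$)
$O = \frac{83}{3800}$ ($O = \frac{\left(1801 - 2063\right) + \left(6 - -90\right)}{-3657 - 3943} = \frac{\left(1801 - 2063\right) + \left(6 + 90\right)}{-7600} = \left(-262 + 96\right) \left(- \frac{1}{7600}\right) = \left(-166\right) \left(- \frac{1}{7600}\right) = \frac{83}{3800} \approx 0.021842$)
$- O = \left(-1\right) \frac{83}{3800} = - \frac{83}{3800}$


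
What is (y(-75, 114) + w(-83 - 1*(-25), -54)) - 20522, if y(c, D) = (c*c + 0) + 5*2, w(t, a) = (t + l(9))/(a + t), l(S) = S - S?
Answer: -833643/56 ≈ -14886.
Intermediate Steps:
l(S) = 0
w(t, a) = t/(a + t) (w(t, a) = (t + 0)/(a + t) = t/(a + t))
y(c, D) = 10 + c² (y(c, D) = (c² + 0) + 10 = c² + 10 = 10 + c²)
(y(-75, 114) + w(-83 - 1*(-25), -54)) - 20522 = ((10 + (-75)²) + (-83 - 1*(-25))/(-54 + (-83 - 1*(-25)))) - 20522 = ((10 + 5625) + (-83 + 25)/(-54 + (-83 + 25))) - 20522 = (5635 - 58/(-54 - 58)) - 20522 = (5635 - 58/(-112)) - 20522 = (5635 - 58*(-1/112)) - 20522 = (5635 + 29/56) - 20522 = 315589/56 - 20522 = -833643/56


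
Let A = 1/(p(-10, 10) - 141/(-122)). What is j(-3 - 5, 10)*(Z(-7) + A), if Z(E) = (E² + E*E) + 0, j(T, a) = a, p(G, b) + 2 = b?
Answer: 1095880/1117 ≈ 981.09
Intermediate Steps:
p(G, b) = -2 + b
Z(E) = 2*E² (Z(E) = (E² + E²) + 0 = 2*E² + 0 = 2*E²)
A = 122/1117 (A = 1/((-2 + 10) - 141/(-122)) = 1/(8 - 141*(-1/122)) = 1/(8 + 141/122) = 1/(1117/122) = 122/1117 ≈ 0.10922)
j(-3 - 5, 10)*(Z(-7) + A) = 10*(2*(-7)² + 122/1117) = 10*(2*49 + 122/1117) = 10*(98 + 122/1117) = 10*(109588/1117) = 1095880/1117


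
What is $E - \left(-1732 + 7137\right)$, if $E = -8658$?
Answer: $-14063$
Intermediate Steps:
$E - \left(-1732 + 7137\right) = -8658 - \left(-1732 + 7137\right) = -8658 - 5405 = -14063$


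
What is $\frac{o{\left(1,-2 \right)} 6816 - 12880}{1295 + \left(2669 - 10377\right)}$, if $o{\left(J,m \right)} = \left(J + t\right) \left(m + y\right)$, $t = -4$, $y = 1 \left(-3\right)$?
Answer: $- \frac{89360}{6413} \approx -13.934$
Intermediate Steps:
$y = -3$
$o{\left(J,m \right)} = \left(-4 + J\right) \left(-3 + m\right)$ ($o{\left(J,m \right)} = \left(J - 4\right) \left(m - 3\right) = \left(-4 + J\right) \left(-3 + m\right)$)
$\frac{o{\left(1,-2 \right)} 6816 - 12880}{1295 + \left(2669 - 10377\right)} = \frac{\left(12 - -8 - 3 + 1 \left(-2\right)\right) 6816 - 12880}{1295 + \left(2669 - 10377\right)} = \frac{\left(12 + 8 - 3 - 2\right) 6816 - 12880}{1295 + \left(2669 - 10377\right)} = \frac{15 \cdot 6816 - 12880}{1295 - 7708} = \frac{102240 - 12880}{-6413} = 89360 \left(- \frac{1}{6413}\right) = - \frac{89360}{6413}$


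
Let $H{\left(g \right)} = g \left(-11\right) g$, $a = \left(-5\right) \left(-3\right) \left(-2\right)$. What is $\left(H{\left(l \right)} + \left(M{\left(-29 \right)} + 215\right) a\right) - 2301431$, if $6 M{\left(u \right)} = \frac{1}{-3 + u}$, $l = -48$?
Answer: $- \frac{74663195}{32} \approx -2.3332 \cdot 10^{6}$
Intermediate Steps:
$a = -30$ ($a = 15 \left(-2\right) = -30$)
$M{\left(u \right)} = \frac{1}{6 \left(-3 + u\right)}$
$H{\left(g \right)} = - 11 g^{2}$ ($H{\left(g \right)} = - 11 g g = - 11 g^{2}$)
$\left(H{\left(l \right)} + \left(M{\left(-29 \right)} + 215\right) a\right) - 2301431 = \left(- 11 \left(-48\right)^{2} + \left(\frac{1}{6 \left(-3 - 29\right)} + 215\right) \left(-30\right)\right) - 2301431 = \left(\left(-11\right) 2304 + \left(\frac{1}{6 \left(-32\right)} + 215\right) \left(-30\right)\right) - 2301431 = \left(-25344 + \left(\frac{1}{6} \left(- \frac{1}{32}\right) + 215\right) \left(-30\right)\right) - 2301431 = \left(-25344 + \left(- \frac{1}{192} + 215\right) \left(-30\right)\right) - 2301431 = \left(-25344 + \frac{41279}{192} \left(-30\right)\right) - 2301431 = \left(-25344 - \frac{206395}{32}\right) - 2301431 = - \frac{1017403}{32} - 2301431 = - \frac{74663195}{32}$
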